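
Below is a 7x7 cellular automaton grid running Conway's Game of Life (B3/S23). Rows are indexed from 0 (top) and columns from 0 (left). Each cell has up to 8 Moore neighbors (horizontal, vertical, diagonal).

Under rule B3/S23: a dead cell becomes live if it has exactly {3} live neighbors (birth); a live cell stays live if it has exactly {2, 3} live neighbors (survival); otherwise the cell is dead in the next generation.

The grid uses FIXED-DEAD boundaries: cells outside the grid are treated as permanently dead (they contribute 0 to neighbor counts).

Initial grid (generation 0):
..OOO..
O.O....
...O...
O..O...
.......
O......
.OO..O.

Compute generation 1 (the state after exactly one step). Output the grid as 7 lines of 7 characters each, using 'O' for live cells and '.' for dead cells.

Simulating step by step:
Generation 0 (given above): 12 live cells
Generation 1: 11 live cells
(generation 1 grid is the final answer)

Answer: .OOO...
.OO.O..
.OOO...
.......
.......
.O.....
.O.....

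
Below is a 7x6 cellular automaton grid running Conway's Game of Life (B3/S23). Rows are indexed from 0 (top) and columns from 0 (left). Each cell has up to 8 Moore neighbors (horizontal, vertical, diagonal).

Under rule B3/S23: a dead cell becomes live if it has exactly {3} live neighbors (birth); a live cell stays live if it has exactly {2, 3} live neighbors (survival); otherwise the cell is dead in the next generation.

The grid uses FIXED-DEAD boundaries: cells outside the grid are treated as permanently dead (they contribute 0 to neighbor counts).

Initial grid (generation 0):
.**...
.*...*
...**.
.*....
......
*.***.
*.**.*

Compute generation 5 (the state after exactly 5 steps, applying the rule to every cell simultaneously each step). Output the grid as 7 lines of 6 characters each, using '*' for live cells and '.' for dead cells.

Simulating step by step:
Generation 0 (given above): 15 live cells
Generation 1: 13 live cells
.**...
.*.**.
..*.*.
......
.***..
..*.*.
..*...
Generation 2: 12 live cells
.***..
.*..*.
..*.*.
.*....
.***..
......
...*..
Generation 3: 12 live cells
.***..
.*..*.
.***..
.*....
.**...
...*..
......
Generation 4: 13 live cells
.***..
*...*.
**.*..
*..*..
.**...
..*...
......
Generation 5: 17 live cells
(generation 5 grid is the final answer)

Answer: .***..
*...*.
*****.
*..*..
.***..
.**...
......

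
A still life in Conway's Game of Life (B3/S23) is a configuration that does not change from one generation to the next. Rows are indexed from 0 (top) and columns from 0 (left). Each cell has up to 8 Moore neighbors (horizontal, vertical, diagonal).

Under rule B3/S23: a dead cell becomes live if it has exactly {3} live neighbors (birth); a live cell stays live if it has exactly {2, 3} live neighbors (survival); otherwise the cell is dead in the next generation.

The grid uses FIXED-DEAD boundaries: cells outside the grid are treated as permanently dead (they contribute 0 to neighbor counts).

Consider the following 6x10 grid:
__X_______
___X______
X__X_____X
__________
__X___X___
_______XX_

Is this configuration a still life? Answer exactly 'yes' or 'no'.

Compute generation 1 and compare to generation 0 (given above):
Generation 1:
__________
__XX______
__________
__________
_______X__
_______X__
Cell (0,2) differs: gen0=1 vs gen1=0 -> NOT a still life.

Answer: no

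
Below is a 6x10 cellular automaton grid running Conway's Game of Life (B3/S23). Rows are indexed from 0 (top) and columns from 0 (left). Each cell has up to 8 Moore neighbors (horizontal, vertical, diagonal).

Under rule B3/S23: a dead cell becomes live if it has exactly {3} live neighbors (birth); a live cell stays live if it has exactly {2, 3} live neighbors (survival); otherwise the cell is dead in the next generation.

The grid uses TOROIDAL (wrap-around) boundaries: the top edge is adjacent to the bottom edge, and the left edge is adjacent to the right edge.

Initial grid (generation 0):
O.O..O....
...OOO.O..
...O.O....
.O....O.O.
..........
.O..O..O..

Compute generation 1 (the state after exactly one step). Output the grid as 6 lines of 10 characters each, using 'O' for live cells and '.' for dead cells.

Simulating step by step:
Generation 0 (given above): 15 live cells
Generation 1: 12 live cells
(generation 1 grid is the final answer)

Answer: .OO..O....
..OO.O....
..OO.O.O..
..........
.......O..
.O........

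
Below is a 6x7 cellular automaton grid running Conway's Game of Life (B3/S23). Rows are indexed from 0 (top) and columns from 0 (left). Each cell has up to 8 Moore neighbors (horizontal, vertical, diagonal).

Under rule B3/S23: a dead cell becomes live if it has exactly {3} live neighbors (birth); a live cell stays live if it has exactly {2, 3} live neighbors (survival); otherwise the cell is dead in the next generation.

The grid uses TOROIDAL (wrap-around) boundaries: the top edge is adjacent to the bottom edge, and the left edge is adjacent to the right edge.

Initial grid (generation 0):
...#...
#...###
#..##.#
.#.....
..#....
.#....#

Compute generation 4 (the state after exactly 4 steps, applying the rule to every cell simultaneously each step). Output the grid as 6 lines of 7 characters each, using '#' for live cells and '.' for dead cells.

Simulating step by step:
Generation 0 (given above): 13 live cells
Generation 1: 13 live cells
....#..
#......
.#.##..
####...
###....
..#....
Generation 2: 8 live cells
.......
...##..
...##..
....#..
#......
..##...
Generation 3: 8 live cells
..#.#..
...##..
.....#.
...##..
...#...
.......
Generation 4: 10 live cells
(generation 4 grid is the final answer)

Answer: ....#..
...###.
.....#.
...##..
...##..
...#...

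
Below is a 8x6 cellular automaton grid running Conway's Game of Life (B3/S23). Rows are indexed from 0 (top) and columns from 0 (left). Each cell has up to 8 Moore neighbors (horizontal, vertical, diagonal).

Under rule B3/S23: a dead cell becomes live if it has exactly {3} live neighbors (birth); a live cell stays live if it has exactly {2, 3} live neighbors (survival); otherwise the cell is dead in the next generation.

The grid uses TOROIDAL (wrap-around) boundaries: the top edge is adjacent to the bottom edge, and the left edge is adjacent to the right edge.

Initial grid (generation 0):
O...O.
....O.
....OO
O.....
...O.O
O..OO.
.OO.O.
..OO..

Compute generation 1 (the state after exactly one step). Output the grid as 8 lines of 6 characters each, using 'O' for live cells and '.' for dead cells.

Answer: ....OO
...OO.
....OO
O.....
O..O.O
OO....
.O..OO
..O.OO

Derivation:
Simulating step by step:
Generation 0 (given above): 16 live cells
Generation 1: 18 live cells
(generation 1 grid is the final answer)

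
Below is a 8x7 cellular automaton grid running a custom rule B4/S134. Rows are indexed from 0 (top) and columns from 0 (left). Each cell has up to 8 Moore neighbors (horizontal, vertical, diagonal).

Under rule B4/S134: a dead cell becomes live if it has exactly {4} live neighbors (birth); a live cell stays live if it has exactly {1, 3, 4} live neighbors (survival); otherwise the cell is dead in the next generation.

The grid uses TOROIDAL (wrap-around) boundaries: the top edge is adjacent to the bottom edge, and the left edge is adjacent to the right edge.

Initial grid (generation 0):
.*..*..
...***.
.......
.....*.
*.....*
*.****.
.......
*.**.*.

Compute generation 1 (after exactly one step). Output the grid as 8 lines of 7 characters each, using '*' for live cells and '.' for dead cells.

Answer: ..*..*.
....*..
....*..
.....*.
....***
..*...*
.**...*
*....*.

Derivation:
Simulating step by step:
Generation 0 (given above): 17 live cells
Generation 1: 15 live cells
(generation 1 grid is the final answer)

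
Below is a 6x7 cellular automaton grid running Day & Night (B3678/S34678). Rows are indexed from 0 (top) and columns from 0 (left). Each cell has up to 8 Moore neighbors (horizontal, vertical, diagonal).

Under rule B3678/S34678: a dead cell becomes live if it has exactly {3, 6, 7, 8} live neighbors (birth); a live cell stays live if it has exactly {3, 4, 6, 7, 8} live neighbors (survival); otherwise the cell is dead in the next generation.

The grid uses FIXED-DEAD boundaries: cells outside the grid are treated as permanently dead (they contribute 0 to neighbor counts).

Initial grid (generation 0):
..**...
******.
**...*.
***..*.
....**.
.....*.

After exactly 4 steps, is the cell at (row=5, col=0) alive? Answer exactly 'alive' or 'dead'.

Answer: dead

Derivation:
Simulating step by step:
Generation 0 (given above): 18 live cells
Generation 1: 18 live cells
..**...
*..**..
.**..**
**...**
.*..***
....*..
Generation 2: 16 live cells
...**..
...***.
.***.**
**...*.
*...*.*
.......
Generation 3: 19 live cells
...***.
....***
*******
**.*.*.
.*...*.
.......
Generation 4: 23 live cells
....***
.*.****
*******
*.****.
*.*.*..
.......

Cell (5,0) at generation 4: 0 -> dead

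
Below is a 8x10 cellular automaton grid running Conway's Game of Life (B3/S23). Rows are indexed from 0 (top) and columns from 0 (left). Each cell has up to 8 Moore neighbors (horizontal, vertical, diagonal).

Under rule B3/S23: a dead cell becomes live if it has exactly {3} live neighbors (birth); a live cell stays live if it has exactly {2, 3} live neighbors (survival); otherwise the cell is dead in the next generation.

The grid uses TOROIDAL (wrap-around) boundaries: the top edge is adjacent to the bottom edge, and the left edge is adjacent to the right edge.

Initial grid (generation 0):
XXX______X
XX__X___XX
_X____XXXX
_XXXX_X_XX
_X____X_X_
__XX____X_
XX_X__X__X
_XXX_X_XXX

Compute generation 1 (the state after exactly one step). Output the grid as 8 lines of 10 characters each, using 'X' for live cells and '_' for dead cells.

Answer: ____X__X__
__________
____X_X___
_X_X__X___
XX__XX__X_
___X____X_
______X___
___XX_XX__

Derivation:
Simulating step by step:
Generation 0 (given above): 39 live cells
Generation 1: 19 live cells
(generation 1 grid is the final answer)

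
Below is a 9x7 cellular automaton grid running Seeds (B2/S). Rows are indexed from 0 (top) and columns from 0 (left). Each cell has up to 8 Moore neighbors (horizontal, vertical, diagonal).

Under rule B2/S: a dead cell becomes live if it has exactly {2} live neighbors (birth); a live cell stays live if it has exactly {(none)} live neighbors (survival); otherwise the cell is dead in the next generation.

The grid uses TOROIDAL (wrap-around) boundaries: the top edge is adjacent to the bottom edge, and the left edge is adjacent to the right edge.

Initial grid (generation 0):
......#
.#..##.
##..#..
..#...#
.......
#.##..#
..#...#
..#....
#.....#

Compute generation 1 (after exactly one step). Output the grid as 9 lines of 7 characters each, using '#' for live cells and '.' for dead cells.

Answer: .#..#..
..##...
.......
...#.#.
.....#.
.....#.
.....#.
...#.#.
.#...#.

Derivation:
Simulating step by step:
Generation 0 (given above): 18 live cells
Generation 1: 13 live cells
(generation 1 grid is the final answer)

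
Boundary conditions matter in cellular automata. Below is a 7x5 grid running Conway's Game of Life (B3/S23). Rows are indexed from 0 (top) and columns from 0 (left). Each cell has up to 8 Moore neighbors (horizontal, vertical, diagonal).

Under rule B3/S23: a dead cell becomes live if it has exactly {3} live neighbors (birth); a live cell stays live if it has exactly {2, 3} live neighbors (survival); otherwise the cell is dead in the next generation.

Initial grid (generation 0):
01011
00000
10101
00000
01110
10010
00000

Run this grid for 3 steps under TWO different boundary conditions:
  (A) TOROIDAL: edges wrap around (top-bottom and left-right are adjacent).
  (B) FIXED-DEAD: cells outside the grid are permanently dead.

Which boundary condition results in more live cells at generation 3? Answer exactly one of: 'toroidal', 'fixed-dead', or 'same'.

Under TOROIDAL boundary, generation 3:
01011
00000
00101
00101
01100
10000
01111
Population = 14

Under FIXED-DEAD boundary, generation 3:
00000
00000
00000
00100
01010
00000
00000
Population = 3

Comparison: toroidal=14, fixed-dead=3 -> toroidal

Answer: toroidal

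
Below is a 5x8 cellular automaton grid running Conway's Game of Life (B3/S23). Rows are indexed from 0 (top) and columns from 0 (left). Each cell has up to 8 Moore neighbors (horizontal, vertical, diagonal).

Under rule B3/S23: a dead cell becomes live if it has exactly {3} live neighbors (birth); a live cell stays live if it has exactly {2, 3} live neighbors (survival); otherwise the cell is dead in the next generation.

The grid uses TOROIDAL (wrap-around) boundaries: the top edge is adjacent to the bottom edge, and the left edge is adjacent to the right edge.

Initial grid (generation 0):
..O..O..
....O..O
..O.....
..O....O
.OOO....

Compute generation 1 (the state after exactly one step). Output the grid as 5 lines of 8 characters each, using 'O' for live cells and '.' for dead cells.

Simulating step by step:
Generation 0 (given above): 10 live cells
Generation 1: 7 live cells
(generation 1 grid is the final answer)

Answer: .OO.O...
...O....
...O....
........
.O.O....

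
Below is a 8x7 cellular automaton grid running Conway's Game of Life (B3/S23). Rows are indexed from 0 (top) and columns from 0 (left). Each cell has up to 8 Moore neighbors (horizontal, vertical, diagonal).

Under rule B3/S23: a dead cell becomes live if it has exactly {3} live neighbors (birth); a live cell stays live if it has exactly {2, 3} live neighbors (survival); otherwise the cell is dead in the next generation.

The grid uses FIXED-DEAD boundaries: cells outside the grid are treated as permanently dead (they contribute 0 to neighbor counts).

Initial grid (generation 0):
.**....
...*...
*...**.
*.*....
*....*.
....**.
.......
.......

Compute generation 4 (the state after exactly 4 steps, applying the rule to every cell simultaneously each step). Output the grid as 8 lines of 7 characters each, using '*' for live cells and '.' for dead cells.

Simulating step by step:
Generation 0 (given above): 12 live cells
Generation 1: 16 live cells
..*....
.****..
.*.**..
*...**.
.*..**.
....**.
.......
.......
Generation 2: 13 live cells
.**....
.*..*..
**.....
***....
...*..*
....**.
.......
.......
Generation 3: 11 live cells
.**....
.......
.......
*.*....
.*****.
....**.
.......
.......
Generation 4: 7 live cells
(generation 4 grid is the final answer)

Answer: .......
.......
.......
..*.*..
.**..*.
..*..*.
.......
.......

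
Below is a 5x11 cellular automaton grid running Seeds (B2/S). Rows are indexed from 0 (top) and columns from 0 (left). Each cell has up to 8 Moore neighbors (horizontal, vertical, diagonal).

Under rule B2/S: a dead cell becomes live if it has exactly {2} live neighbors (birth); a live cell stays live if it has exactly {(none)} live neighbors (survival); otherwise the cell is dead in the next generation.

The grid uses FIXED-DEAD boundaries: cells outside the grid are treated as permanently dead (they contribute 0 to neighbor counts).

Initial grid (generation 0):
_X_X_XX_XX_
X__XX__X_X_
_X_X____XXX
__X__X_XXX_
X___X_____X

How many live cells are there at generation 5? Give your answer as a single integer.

Answer: 3

Derivation:
Simulating step by step:
Generation 0 (given above): 24 live cells
Generation 1: 11 live cells
X_________X
___________
X____X_____
X_____X____
_X_X_XXX___
Generation 2: 8 live cells
___________
XX_________
_X____X____
__X________
X_X_X______
Generation 3: 5 live cells
XX_________
__X________
___________
X____X_____
___________
Generation 4: 3 live cells
__X________
X__________
_X_________
___________
___________
Generation 5: 3 live cells
_X_________
__X________
X__________
___________
___________
Population at generation 5: 3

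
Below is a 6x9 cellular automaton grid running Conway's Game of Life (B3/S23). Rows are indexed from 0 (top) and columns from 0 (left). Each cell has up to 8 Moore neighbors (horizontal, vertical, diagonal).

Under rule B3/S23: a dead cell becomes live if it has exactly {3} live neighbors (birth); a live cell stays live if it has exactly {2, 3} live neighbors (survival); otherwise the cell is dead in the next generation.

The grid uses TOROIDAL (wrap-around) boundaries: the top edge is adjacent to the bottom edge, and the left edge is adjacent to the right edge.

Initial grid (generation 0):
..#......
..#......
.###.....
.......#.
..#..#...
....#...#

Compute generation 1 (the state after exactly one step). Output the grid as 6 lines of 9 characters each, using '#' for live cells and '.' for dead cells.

Simulating step by step:
Generation 0 (given above): 10 live cells
Generation 1: 7 live cells
(generation 1 grid is the final answer)

Answer: ...#.....
.........
.###.....
.#.#.....
.........
...#.....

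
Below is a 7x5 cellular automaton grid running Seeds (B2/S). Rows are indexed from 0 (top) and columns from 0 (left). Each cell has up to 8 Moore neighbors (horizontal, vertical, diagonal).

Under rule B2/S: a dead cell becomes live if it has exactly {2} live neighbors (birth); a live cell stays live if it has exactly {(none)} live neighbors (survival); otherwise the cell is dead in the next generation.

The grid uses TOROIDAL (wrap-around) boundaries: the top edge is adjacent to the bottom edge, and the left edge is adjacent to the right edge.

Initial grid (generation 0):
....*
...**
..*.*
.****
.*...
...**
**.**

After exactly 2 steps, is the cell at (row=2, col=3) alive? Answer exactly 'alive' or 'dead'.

Answer: dead

Derivation:
Simulating step by step:
Generation 0 (given above): 16 live cells
Generation 1: 2 live cells
.*...
..*..
.....
.....
.....
.....
.....
Generation 2: 2 live cells
..*..
.*...
.....
.....
.....
.....
.....

Cell (2,3) at generation 2: 0 -> dead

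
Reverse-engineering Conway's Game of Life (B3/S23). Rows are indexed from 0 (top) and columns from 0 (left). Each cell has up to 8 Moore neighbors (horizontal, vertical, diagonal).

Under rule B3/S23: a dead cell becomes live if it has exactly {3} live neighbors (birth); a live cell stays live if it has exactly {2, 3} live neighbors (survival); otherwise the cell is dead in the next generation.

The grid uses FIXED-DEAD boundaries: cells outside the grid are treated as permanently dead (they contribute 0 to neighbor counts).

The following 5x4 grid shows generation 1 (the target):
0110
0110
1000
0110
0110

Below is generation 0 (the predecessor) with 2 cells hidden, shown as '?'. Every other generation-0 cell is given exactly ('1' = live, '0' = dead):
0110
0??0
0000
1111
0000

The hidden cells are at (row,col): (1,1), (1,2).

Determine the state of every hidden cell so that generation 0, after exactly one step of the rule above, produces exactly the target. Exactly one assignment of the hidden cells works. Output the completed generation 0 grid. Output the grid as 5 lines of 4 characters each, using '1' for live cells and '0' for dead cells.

Answer: 0110
0100
0000
1111
0000

Derivation:
Hidden generation-0 cells (in order): (1,1), (1,2).
A hidden cell only influences target cells in its own 3x3 neighborhood. Try each of the 2^2 = 4 assignments, step the completed generation 0 forward once under B3/S23, and compare with the target:
  (1,1)=0 (1,2)=0 -> step gives (0,1)='0' but target has '1' -> reject
  (1,1)=0 (1,2)=1 -> step gives (2,0)='0' but target has '1' -> reject
  (1,1)=1 (1,2)=0 -> step reproduces the target at every cell -> ACCEPT
  (1,1)=1 (1,2)=1 -> step gives (2,3)='1' but target has '0' -> reject
Unique solution: (1,1)=live, (1,2)=dead.
Check: live-neighbor counts of every cell in the completed generation 0:
2221
2231
3442
1221
2332
Applying B3/S23 to generation 0 with these counts gives:
0110
0110
1000
0110
0110
which matches the target exactly.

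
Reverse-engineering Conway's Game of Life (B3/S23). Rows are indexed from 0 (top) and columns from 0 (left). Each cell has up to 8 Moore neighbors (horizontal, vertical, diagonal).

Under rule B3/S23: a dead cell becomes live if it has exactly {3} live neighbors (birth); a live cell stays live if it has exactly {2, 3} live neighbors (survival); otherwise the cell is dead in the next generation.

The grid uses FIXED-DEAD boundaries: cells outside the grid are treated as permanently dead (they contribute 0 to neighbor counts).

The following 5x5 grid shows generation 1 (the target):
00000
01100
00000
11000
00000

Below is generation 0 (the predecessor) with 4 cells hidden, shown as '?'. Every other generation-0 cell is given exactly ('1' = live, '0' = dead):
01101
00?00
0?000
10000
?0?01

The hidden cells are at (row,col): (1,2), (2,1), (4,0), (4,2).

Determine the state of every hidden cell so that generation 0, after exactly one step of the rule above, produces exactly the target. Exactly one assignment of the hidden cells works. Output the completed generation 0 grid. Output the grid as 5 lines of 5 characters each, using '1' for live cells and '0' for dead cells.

Hidden generation-0 cells (in order): (1,2), (2,1), (4,0), (4,2).
A hidden cell only influences target cells in its own 3x3 neighborhood. Try each of the 2^4 = 16 assignments, step the completed generation 0 forward once under B3/S23, and compare with the target:
  (1,2)=0 (2,1)=0 (4,0)=0 (4,2)=0 -> step gives (1,1)='0' but target has '1' -> reject
  (1,2)=0 (2,1)=0 (4,0)=0 (4,2)=1 -> step gives (1,1)='0' but target has '1' -> reject
  (1,2)=0 (2,1)=0 (4,0)=1 (4,2)=0 -> step gives (1,1)='0' but target has '1' -> reject
  (1,2)=0 (2,1)=0 (4,0)=1 (4,2)=1 -> step gives (1,1)='0' but target has '1' -> reject
  (1,2)=0 (2,1)=1 (4,0)=0 (4,2)=0 -> step gives (3,0)='0' but target has '1' -> reject
  (1,2)=0 (2,1)=1 (4,0)=0 (4,2)=1 -> step gives (3,0)='0' but target has '1' -> reject
  (1,2)=0 (2,1)=1 (4,0)=1 (4,2)=0 -> step reproduces the target at every cell -> ACCEPT
  (1,2)=0 (2,1)=1 (4,0)=1 (4,2)=1 -> step gives (3,1)='0' but target has '1' -> reject
  (1,2)=1 (2,1)=0 (4,0)=0 (4,2)=0 -> step gives (0,1)='1' but target has '0' -> reject
  (1,2)=1 (2,1)=0 (4,0)=0 (4,2)=1 -> step gives (0,1)='1' but target has '0' -> reject
  (1,2)=1 (2,1)=0 (4,0)=1 (4,2)=0 -> step gives (0,1)='1' but target has '0' -> reject
  (1,2)=1 (2,1)=0 (4,0)=1 (4,2)=1 -> step gives (0,1)='1' but target has '0' -> reject
  (1,2)=1 (2,1)=1 (4,0)=0 (4,2)=0 -> step gives (0,1)='1' but target has '0' -> reject
  (1,2)=1 (2,1)=1 (4,0)=0 (4,2)=1 -> step gives (0,1)='1' but target has '0' -> reject
  (1,2)=1 (2,1)=1 (4,0)=1 (4,2)=0 -> step gives (0,1)='1' but target has '0' -> reject
  (1,2)=1 (2,1)=1 (4,0)=1 (4,2)=1 -> step gives (0,1)='1' but target has '0' -> reject
Unique solution: (1,2)=dead, (2,1)=live, (4,0)=live, (4,2)=dead.
Check: live-neighbor counts of every cell in the completed generation 0:
11120
23321
21100
23111
12010
Applying B3/S23 to generation 0 with these counts gives:
00000
01100
00000
11000
00000
which matches the target exactly.

Answer: 01101
00000
01000
10000
10001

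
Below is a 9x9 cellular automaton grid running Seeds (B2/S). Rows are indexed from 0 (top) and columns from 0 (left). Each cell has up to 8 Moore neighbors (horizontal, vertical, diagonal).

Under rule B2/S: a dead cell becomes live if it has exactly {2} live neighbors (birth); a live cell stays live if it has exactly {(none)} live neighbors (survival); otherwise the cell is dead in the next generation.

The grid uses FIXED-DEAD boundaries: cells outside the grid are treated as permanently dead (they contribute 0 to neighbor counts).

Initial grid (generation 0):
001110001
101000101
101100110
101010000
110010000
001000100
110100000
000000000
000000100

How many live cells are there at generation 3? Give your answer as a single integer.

Simulating step by step:
Generation 0 (given above): 25 live cells
Generation 1: 10 live cells
000001000
000000000
000010001
000000110
000000000
000011000
000000000
111000000
000000000
Generation 2: 15 live cells
000000000
000011000
000001100
000001001
000010010
000000000
101111000
000000000
101000000
Generation 3: 13 live cells
000011000
000000000
000000010
000000000
000001101
011000100
010000000
100001000
010000000
Population at generation 3: 13

Answer: 13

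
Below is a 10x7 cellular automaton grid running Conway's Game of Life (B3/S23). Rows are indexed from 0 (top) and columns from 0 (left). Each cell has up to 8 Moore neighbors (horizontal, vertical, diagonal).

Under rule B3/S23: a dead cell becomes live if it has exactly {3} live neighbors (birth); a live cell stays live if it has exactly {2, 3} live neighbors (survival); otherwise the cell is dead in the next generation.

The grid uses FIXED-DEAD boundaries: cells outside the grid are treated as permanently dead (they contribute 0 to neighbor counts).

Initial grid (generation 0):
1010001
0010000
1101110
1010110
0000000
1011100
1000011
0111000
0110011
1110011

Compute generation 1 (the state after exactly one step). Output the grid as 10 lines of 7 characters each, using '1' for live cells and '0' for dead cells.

Simulating step by step:
Generation 0 (given above): 32 live cells
Generation 1: 28 live cells
(generation 1 grid is the final answer)

Answer: 0100000
1010110
1000010
1010010
0010010
0101110
1000010
1001100
0000111
1010011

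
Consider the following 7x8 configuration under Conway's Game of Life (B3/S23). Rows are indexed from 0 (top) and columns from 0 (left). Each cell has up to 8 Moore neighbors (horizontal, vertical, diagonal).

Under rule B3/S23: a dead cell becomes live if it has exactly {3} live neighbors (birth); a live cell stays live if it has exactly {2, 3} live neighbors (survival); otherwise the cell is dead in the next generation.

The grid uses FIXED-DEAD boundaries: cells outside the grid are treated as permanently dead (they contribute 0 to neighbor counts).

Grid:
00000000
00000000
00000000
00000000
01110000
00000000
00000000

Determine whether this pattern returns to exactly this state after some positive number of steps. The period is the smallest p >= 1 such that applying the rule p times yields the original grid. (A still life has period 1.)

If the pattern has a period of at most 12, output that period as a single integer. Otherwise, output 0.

Answer: 2

Derivation:
Simulating and comparing each generation to the original:
Gen 0 (original, given above): 3 live cells
Gen 1: 3 live cells, differs from original
Gen 2: 3 live cells, MATCHES original -> period = 2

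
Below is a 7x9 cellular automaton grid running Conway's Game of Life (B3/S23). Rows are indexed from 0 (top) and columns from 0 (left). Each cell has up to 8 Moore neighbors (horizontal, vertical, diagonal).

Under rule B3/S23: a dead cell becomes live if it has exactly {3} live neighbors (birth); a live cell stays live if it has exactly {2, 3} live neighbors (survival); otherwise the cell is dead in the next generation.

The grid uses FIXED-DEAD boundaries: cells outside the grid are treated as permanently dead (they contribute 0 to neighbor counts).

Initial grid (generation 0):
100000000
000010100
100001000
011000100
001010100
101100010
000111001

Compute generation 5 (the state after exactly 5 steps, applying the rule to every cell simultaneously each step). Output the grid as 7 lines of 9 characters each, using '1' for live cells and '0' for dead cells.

Simulating step by step:
Generation 0 (given above): 19 live cells
Generation 1: 18 live cells
000000000
000001000
010001100
011100100
000001110
011000110
001110000
Generation 2: 18 live cells
000000000
000001100
010011100
011010000
000101000
011010010
011100000
Generation 3: 15 live cells
000000000
000010100
011110100
011000100
000001000
010010000
010100000
Generation 4: 15 live cells
000000000
001010000
010010110
010010100
011001000
001010000
001000000
Generation 5: 19 live cells
(generation 5 grid is the final answer)

Answer: 000000000
000101000
011010110
110110110
011011000
001000000
000100000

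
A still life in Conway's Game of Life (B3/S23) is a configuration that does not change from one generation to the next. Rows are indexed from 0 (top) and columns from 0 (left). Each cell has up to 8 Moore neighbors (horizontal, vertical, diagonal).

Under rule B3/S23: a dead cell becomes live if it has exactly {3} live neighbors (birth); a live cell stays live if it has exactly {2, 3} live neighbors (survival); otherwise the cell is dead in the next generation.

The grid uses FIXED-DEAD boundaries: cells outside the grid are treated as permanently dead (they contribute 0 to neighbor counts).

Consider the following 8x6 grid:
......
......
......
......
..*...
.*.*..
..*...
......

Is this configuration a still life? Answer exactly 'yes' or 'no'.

Answer: yes

Derivation:
Compute generation 1 and compare to generation 0 (given above):
Generation 1:
......
......
......
......
..*...
.*.*..
..*...
......
The grids are IDENTICAL -> still life.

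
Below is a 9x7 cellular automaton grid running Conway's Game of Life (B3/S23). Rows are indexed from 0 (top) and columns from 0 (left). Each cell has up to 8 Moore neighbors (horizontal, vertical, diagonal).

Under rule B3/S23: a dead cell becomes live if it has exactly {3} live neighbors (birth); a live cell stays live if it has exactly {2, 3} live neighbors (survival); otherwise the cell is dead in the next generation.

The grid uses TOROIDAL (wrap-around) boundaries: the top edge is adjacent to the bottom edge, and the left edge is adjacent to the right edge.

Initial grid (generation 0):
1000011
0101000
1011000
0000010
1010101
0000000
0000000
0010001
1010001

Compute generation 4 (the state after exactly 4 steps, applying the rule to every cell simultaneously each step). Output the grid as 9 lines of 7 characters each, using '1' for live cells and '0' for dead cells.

Simulating step by step:
Generation 0 (given above): 18 live cells
Generation 1: 18 live cells
0010010
0101100
0111100
1010110
0000011
0000000
0000000
1100001
0000000
Generation 2: 16 live cells
0011100
0100010
1000000
1010000
0000111
0000000
1000000
1000000
1100001
Generation 3: 23 live cells
0011111
0111100
1000001
1100010
0000011
0000011
0000000
0000000
1111001
Generation 4: 17 live cells
(generation 4 grid is the final answer)

Answer: 0000001
0100000
0001111
0100010
0000100
0000011
0000000
1110000
1100001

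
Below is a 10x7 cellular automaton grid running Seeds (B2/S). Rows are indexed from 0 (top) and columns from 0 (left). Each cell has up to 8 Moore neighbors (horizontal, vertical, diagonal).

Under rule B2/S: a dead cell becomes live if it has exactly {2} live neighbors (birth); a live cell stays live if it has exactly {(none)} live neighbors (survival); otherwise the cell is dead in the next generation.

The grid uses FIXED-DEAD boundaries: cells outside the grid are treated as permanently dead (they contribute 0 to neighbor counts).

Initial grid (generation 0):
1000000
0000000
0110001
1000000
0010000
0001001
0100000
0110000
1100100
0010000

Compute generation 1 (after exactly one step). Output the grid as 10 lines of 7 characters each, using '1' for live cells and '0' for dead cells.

Answer: 0000000
1010000
1000000
0001000
0101000
0100000
1001000
0001000
0000000
1001000

Derivation:
Simulating step by step:
Generation 0 (given above): 15 live cells
Generation 1: 12 live cells
(generation 1 grid is the final answer)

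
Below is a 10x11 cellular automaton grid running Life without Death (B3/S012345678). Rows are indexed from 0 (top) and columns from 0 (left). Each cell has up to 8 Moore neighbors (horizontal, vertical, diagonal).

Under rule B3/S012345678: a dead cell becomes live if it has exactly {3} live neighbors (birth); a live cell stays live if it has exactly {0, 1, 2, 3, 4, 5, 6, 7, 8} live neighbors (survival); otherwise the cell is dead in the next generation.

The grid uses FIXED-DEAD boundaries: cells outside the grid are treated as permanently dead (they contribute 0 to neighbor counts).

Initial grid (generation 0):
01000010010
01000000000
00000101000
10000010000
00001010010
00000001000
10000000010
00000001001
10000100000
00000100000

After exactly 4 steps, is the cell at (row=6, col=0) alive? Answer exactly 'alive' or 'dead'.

Answer: alive

Derivation:
Simulating step by step:
Generation 0 (given above): 19 live cells
Generation 1: 27 live cells
01000010010
01000010000
00000111000
10000011000
00001111010
00000001100
10000000110
00000001001
10000110000
00000100000
Generation 2: 33 live cells
01000010010
01000010000
00000111000
10001011000
00001111010
00000101100
10000000110
00000011111
10000110000
00000110000
Generation 3: 38 live cells
01000010010
01000010000
00000111000
10001011000
00001111010
00001101100
10000000111
00000111111
10000110110
00000110000
Generation 4: 44 live cells
01000010010
01000010000
00000111000
10001011000
00011111010
00001101101
10001000111
00000111111
10001110111
00000111000

Cell (6,0) at generation 4: 1 -> alive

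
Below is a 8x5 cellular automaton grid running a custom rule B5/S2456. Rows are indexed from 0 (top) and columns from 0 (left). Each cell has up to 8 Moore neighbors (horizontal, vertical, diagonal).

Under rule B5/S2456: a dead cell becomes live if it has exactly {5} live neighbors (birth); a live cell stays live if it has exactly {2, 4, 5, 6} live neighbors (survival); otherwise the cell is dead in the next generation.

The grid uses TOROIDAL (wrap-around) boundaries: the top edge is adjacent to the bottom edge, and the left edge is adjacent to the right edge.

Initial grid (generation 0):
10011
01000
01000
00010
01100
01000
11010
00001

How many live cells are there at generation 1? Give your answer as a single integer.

Simulating step by step:
Generation 0 (given above): 13 live cells
Generation 1: 8 live cells
00010
01000
00000
00000
01000
01100
01000
10001
Population at generation 1: 8

Answer: 8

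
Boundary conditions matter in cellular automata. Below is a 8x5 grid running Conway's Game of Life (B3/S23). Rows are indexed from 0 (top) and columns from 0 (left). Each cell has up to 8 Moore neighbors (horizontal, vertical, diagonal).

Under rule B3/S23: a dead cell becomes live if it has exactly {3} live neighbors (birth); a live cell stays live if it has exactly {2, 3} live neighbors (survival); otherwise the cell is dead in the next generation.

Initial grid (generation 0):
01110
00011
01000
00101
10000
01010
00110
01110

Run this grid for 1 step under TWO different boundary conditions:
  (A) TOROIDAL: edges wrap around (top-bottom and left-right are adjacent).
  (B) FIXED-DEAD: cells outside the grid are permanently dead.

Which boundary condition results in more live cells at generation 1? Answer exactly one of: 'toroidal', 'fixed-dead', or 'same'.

Under TOROIDAL boundary, generation 1:
11000
11011
10101
11000
11111
01011
00001
00001
Population = 21

Under FIXED-DEAD boundary, generation 1:
00111
01011
00101
01000
01110
01010
00001
01010
Population = 17

Comparison: toroidal=21, fixed-dead=17 -> toroidal

Answer: toroidal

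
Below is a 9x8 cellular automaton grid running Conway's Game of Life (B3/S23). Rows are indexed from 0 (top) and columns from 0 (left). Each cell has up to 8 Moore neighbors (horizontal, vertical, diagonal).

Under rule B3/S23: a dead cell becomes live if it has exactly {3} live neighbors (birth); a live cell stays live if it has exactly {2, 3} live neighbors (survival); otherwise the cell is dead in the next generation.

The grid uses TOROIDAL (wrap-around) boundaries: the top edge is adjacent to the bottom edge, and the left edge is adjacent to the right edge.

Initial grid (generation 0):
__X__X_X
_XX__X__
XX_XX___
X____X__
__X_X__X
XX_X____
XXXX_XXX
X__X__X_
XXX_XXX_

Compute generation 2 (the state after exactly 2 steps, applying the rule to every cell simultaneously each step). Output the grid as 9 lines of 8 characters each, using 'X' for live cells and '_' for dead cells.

Answer: _____XXX
_____XXX
XX_X____
X_X__X_X
XXXXXX_X
__X__X__
____XXX_
___XXX__
________

Derivation:
Simulating step by step:
Generation 0 (given above): 34 live cells
Generation 1: 22 live cells
_______X
_____XX_
X__XXX__
X_X__X_X
__XXX__X
_____X__
___X_XX_
________
X_X_X___
Generation 2: 28 live cells
(generation 2 grid is the final answer)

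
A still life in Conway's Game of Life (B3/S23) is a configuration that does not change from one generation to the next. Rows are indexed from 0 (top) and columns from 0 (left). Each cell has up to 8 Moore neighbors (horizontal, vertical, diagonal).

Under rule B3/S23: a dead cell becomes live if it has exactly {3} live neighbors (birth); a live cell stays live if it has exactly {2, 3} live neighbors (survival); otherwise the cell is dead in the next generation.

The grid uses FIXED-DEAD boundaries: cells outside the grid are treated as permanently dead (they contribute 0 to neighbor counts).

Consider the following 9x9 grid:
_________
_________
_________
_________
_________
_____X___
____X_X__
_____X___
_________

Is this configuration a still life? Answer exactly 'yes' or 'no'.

Answer: yes

Derivation:
Compute generation 1 and compare to generation 0 (given above):
Generation 1:
_________
_________
_________
_________
_________
_____X___
____X_X__
_____X___
_________
The grids are IDENTICAL -> still life.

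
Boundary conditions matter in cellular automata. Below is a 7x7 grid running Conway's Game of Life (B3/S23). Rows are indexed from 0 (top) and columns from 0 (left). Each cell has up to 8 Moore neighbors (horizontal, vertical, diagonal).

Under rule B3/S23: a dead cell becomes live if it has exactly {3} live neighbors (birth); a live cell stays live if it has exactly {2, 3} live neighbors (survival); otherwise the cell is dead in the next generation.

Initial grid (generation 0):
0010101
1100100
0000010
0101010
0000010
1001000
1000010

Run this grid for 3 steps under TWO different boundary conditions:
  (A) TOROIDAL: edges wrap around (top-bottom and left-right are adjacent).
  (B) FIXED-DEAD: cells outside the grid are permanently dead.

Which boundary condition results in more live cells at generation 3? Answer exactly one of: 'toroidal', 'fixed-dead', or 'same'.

Under TOROIDAL boundary, generation 3:
0000000
0000000
0011000
0011000
0011011
0011000
0011011
Population = 14

Under FIXED-DEAD boundary, generation 3:
0000100
0101011
0101000
0011000
0000011
0000000
0000000
Population = 11

Comparison: toroidal=14, fixed-dead=11 -> toroidal

Answer: toroidal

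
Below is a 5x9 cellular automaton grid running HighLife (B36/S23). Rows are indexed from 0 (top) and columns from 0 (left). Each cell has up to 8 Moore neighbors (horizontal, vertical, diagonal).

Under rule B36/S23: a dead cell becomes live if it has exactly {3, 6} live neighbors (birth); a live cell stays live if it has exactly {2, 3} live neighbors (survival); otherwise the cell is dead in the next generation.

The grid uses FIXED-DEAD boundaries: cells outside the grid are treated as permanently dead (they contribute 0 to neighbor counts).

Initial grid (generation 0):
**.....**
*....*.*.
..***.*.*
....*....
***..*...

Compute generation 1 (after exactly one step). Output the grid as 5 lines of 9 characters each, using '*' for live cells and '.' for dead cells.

Answer: **....***
*.****...
...**.**.
....*....
.*.......

Derivation:
Simulating step by step:
Generation 0 (given above): 17 live cells
Generation 1: 16 live cells
(generation 1 grid is the final answer)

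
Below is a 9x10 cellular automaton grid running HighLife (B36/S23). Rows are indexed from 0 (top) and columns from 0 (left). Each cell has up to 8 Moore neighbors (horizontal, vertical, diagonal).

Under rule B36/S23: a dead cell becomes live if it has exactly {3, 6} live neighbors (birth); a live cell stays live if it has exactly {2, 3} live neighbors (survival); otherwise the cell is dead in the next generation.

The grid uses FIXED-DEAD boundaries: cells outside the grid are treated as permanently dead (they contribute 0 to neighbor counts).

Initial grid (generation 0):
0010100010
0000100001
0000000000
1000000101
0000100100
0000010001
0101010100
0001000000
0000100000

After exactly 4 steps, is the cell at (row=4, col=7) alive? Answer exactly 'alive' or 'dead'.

Simulating step by step:
Generation 0 (given above): 18 live cells
Generation 1: 11 live cells
0001000000
0001000000
0000000010
0000000010
0000001000
0000010010
0010001000
0011000000
0000000000
Generation 2: 9 live cells
0000000000
0000000000
0000000000
0000000100
0000000100
0000011100
0011000000
0011000000
0000000000
Generation 3: 10 live cells
0000000000
0000000000
0000000000
0000000000
0000000110
0000001100
0011101000
0011000000
0000000000
Generation 4: 14 live cells
0000000000
0000000000
0000000000
0000000000
0000001110
0001011010
0010111100
0010100000
0000000000

Cell (4,7) at generation 4: 1 -> alive

Answer: alive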